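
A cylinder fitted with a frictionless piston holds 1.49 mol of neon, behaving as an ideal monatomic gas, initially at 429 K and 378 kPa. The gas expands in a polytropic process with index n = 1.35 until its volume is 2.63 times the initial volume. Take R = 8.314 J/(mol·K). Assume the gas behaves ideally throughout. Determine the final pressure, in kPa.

102 kPa

V₁ = nRT₁/P₁ = 1.49×8.314×429/378 = 14.1 L.
Polytropic n=1.35: T₂ = T₁(V₁/V₂)^(n−1) = 429×(0.380)^0.35 = 306 K; P₂ = P₁(V₁/V₂)^n = 102 kPa.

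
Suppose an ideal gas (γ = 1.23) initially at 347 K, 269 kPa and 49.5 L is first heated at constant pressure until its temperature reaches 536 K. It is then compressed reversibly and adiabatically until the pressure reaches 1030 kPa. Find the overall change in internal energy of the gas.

n = P₁V₁/(RT₁) = 269×49.5/(8.314×347) = 4.62 mol.
Step 1 — Isobaric: P stays 269 kPa; V/T = const ⇒ T₂ = 536 K, V₂ = 76.5 L.
W = PΔV = 269×(76.5−49.5) kPa·L = 7250 J.
ΔU = nCvΔT = 4.62×36.1×(536−347) = 31500 J.
Q = ΔU + W = nCpΔT = 38800 J.
State after step 1: P = 269 kPa, V = 76.5 L, T = 536 K.
Step 2 — Adiabatic: T₂/T₁ = (P₂/P₁)^((γ−1)/γ) ⇒ T₂ = 536×(3.83)^0.187 = 689 K; V₂ = 25.7 L.
ΔU = nCvΔT = 4.62×36.1×(689−536) = 25500 J.
Q = 0 for an adiabatic process, so W = −ΔU = -25500 J.
Net over both steps: W = -18300 J, Q = 38800 J, ΔU = 57100 J.

57100 J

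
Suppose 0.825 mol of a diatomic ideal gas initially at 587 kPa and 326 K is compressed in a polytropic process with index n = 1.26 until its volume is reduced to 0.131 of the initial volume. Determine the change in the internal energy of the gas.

3890 J

V₁ = nRT₁/P₁ = 0.825×8.314×326/587 = 3.81 L.
Polytropic n=1.26: T₂ = T₁(V₁/V₂)^(n−1) = 326×(7.63)^0.26 = 553 K; P₂ = P₁(V₁/V₂)^n = 7600 kPa.
For an ideal gas ΔU = nCvΔT with Cv = (5/2)R = 20.8 J/(mol·K).
ΔU = 0.825×20.8×(553−326) = 3890 J.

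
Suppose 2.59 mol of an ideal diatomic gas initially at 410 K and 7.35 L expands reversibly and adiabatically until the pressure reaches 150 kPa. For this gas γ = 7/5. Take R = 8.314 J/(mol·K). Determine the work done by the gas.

9890 J

P₁ = nRT₁/V₁ = 2.59×8.314×410/7.35 = 1200 kPa.
Adiabatic: T₂/T₁ = (P₂/P₁)^((γ−1)/γ) ⇒ T₂ = 410×(0.125)^0.286 = 226 K; V₂ = 32.5 L.
ΔU = nCvΔT = 2.59×20.8×(226−410) = -9890 J.
Q = 0 for an adiabatic process, so W = −ΔU = 9890 J.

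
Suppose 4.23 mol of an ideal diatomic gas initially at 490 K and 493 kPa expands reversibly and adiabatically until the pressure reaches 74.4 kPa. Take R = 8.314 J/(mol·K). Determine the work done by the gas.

18000 J

V₁ = nRT₁/P₁ = 4.23×8.314×490/493 = 35.0 L.
Adiabatic: T₂/T₁ = (P₂/P₁)^((γ−1)/γ) ⇒ T₂ = 490×(0.151)^0.286 = 285 K; V₂ = 135 L.
ΔU = nCvΔT = 4.23×20.8×(285−490) = -18000 J.
Q = 0 for an adiabatic process, so W = −ΔU = 18000 J.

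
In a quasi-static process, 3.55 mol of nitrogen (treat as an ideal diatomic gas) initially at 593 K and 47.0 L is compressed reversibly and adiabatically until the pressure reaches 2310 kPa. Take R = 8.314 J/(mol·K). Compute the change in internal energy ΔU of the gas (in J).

P₁ = nRT₁/V₁ = 3.55×8.314×593/47.0 = 372 kPa.
Adiabatic: T₂/T₁ = (P₂/P₁)^((γ−1)/γ) ⇒ T₂ = 593×(6.20)^0.286 = 999 K; V₂ = 12.8 L.
For an ideal gas ΔU = nCvΔT with Cv = (5/2)R = 20.8 J/(mol·K).
ΔU = 3.55×20.8×(999−593) = 29900 J.

29900 J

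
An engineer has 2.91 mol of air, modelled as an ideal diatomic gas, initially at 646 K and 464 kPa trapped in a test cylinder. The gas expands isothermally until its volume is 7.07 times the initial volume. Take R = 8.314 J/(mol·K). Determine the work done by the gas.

30600 J

V₁ = nRT₁/P₁ = 2.91×8.314×646/464 = 33.7 L.
Isothermal: T stays 646 K; PV = const ⇒ V₂ = 238 L, P₂ = 65.6 kPa.
W = nRT ln(V₂/V₁) = 2.91×8.314×646×ln(7.07) = 30600 J.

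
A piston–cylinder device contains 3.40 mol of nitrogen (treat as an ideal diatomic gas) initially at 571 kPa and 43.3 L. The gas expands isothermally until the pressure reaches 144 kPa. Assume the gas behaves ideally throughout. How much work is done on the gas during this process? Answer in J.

T₁ = P₁V₁/(nR) = 571×43.3/(3.40×8.314) = 875 K.
Isothermal: T stays 875 K; PV = const ⇒ V₂ = 172 L, P₂ = 144 kPa.
W = nRT ln(V₂/V₁) = 3.40×8.314×875×ln(3.97) = 34100 J.
Work done on the gas = −W_by = -34100 J.

-34100 J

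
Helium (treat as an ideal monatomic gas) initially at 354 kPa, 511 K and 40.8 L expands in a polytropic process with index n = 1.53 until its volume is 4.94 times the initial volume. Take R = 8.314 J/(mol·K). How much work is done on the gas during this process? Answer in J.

n = P₁V₁/(RT₁) = 354×40.8/(8.314×511) = 3.40 mol.
Polytropic n=1.53: T₂ = T₁(V₁/V₂)^(n−1) = 511×(0.202)^0.53 = 219 K; P₂ = P₁(V₁/V₂)^n = 30.7 kPa.
W = (P₁V₁−P₂V₂)/(n−1) = (354×40.8−30.7×202)/0.53 = 15600 J.
Work done on the gas = −W_by = -15600 J.

-15600 J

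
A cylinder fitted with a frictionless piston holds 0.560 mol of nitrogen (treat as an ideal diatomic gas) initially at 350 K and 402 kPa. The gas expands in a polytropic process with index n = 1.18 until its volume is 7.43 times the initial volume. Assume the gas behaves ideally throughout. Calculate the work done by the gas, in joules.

V₁ = nRT₁/P₁ = 0.560×8.314×350/402 = 4.05 L.
Polytropic n=1.18: T₂ = T₁(V₁/V₂)^(n−1) = 350×(0.135)^0.18 = 244 K; P₂ = P₁(V₁/V₂)^n = 37.7 kPa.
W = (P₁V₁−P₂V₂)/(n−1) = (402×4.05−37.7×30.1)/0.18 = 2740 J.

2740 J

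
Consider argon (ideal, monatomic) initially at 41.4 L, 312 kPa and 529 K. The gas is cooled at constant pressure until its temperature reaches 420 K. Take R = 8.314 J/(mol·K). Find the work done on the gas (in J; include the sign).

n = P₁V₁/(RT₁) = 312×41.4/(8.314×529) = 2.94 mol.
Isobaric: P stays 312 kPa; V/T = const ⇒ T₂ = 420 K, V₂ = 32.9 L.
W = PΔV = 312×(32.9−41.4) kPa·L = -2660 J.
Work done on the gas = −W_by = 2660 J.

2660 J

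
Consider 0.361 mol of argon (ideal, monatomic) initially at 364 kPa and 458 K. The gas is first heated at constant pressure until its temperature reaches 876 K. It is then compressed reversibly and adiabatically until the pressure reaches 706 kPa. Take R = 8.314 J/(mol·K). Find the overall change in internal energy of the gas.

V₁ = nRT₁/P₁ = 0.361×8.314×458/364 = 3.78 L.
Step 1 — Isobaric: P stays 364 kPa; V/T = const ⇒ T₂ = 876 K, V₂ = 7.22 L.
W = PΔV = 364×(7.22−3.78) kPa·L = 1250 J.
ΔU = nCvΔT = 0.361×12.5×(876−458) = 1880 J.
Q = ΔU + W = nCpΔT = 3140 J.
State after step 1: P = 364 kPa, V = 7.22 L, T = 876 K.
Step 2 — Adiabatic: T₂/T₁ = (P₂/P₁)^((γ−1)/γ) ⇒ T₂ = 876×(1.94)^0.400 = 1140 K; V₂ = 4.85 L.
ΔU = nCvΔT = 0.361×12.5×(1140−876) = 1200 J.
Q = 0 for an adiabatic process, so W = −ΔU = -1200 J.
Net over both steps: W = 58.0 J, Q = 3140 J, ΔU = 3080 J.

3080 J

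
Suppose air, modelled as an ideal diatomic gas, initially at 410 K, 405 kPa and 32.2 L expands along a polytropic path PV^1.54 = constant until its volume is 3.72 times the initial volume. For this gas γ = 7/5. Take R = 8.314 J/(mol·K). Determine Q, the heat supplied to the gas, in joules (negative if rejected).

n = P₁V₁/(RT₁) = 405×32.2/(8.314×410) = 3.83 mol.
Polytropic n=1.54: T₂ = T₁(V₁/V₂)^(n−1) = 410×(0.269)^0.54 = 202 K; P₂ = P₁(V₁/V₂)^n = 53.6 kPa.
W = (P₁V₁−P₂V₂)/(n−1) = (405×32.2−53.6×120)/0.54 = 12300 J.
ΔU = nCvΔT = 3.83×20.8×(202−410) = -16600 J.
Q = ΔU + W = -4290 J.

-4290 J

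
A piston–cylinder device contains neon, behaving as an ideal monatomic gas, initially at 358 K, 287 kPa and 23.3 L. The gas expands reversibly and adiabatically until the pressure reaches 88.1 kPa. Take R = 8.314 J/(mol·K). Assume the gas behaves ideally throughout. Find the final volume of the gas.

Adiabatic: T₂/T₁ = (P₂/P₁)^((γ−1)/γ) ⇒ T₂ = 358×(0.307)^0.400 = 223 K; V₂ = 47.3 L.

47.3 L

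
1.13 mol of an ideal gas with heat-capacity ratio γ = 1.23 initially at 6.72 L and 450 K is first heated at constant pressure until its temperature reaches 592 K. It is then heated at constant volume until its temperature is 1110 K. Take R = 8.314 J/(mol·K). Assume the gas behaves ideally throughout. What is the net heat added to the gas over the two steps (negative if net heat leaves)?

28300 J

P₁ = nRT₁/V₁ = 1.13×8.314×450/6.72 = 629 kPa.
Step 1 — Isobaric: P stays 629 kPa; V/T = const ⇒ T₂ = 592 K, V₂ = 8.84 L.
W = PΔV = 629×(8.84−6.72) kPa·L = 1330 J.
ΔU = nCvΔT = 1.13×36.1×(592−450) = 5800 J.
Q = ΔU + W = nCpΔT = 7130 J.
State after step 1: P = 629 kPa, V = 8.84 L, T = 592 K.
Step 2 — Isochoric: V stays 8.84 L; P/T = const ⇒ T₂ = 1110 K, P₂ = 1180 kPa.
W = 0 (no volume change).
ΔU = nCvΔT = 1.13×36.1×(1110−592) = 21200 J.
Q = ΔU = 21200 J.
Net over both steps: W = 1330 J, Q = 28300 J, ΔU = 27000 J.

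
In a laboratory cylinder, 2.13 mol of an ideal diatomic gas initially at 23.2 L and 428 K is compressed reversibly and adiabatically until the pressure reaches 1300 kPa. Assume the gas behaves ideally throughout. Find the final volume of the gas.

P₁ = nRT₁/V₁ = 2.13×8.314×428/23.2 = 327 kPa.
Adiabatic: T₂/T₁ = (P₂/P₁)^((γ−1)/γ) ⇒ T₂ = 428×(3.98)^0.286 = 635 K; V₂ = 8.65 L.

8.65 L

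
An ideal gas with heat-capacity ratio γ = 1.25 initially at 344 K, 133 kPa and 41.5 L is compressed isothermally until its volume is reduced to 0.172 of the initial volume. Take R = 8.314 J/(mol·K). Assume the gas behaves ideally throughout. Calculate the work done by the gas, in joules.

n = P₁V₁/(RT₁) = 133×41.5/(8.314×344) = 1.93 mol.
Isothermal: T stays 344 K; PV = const ⇒ V₂ = 7.14 L, P₂ = 773 kPa.
W = nRT ln(V₂/V₁) = 1.93×8.314×344×ln(0.172) = -9720 J.

-9720 J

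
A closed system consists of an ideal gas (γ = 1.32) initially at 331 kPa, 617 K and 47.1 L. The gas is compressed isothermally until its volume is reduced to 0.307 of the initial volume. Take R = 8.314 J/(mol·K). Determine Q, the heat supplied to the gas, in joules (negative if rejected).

-18400 J

n = P₁V₁/(RT₁) = 331×47.1/(8.314×617) = 3.04 mol.
Isothermal: T stays 617 K; PV = const ⇒ V₂ = 14.5 L, P₂ = 1080 kPa.
ΔU = 0 (ideal gas, T constant).
W = nRT ln(V₂/V₁) = 3.04×8.314×617×ln(0.307) = -18400 J.
Q = ΔU + W = -18400 J.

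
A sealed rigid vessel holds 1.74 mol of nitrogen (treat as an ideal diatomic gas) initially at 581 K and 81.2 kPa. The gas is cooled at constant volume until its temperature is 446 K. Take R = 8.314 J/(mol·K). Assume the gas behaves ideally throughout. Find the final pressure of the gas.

62.3 kPa

V₁ = nRT₁/P₁ = 1.74×8.314×581/81.2 = 104 L.
Isochoric: V stays 104 L; P/T = const ⇒ T₂ = 446 K, P₂ = 62.3 kPa.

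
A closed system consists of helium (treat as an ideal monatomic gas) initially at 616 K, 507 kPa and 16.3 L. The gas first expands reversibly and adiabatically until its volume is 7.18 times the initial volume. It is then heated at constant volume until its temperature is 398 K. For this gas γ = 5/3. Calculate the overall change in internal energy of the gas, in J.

n = P₁V₁/(RT₁) = 507×16.3/(8.314×616) = 1.61 mol.
Step 1 — Adiabatic: TV^(γ−1) = const ⇒ T₂ = 616×(0.139)^0.667 = 166 K; PV^γ = const ⇒ P₂ = 19.0 kPa.
ΔU = nCvΔT = 1.61×12.5×(166−616) = -9070 J.
Q = 0 for an adiabatic process, so W = −ΔU = 9070 J.
State after step 1: P = 19.0 kPa, V = 117 L, T = 166 K.
Step 2 — Isochoric: V stays 117 L; P/T = const ⇒ T₂ = 398 K, P₂ = 45.6 kPa.
W = 0 (no volume change).
ΔU = nCvΔT = 1.61×12.5×(398−166) = 4680 J.
Q = ΔU = 4680 J.
Net over both steps: W = 9070 J, Q = 4680 J, ΔU = -4390 J.

-4390 J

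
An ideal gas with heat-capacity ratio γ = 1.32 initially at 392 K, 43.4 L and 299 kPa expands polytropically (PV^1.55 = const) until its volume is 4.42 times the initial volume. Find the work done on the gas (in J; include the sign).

n = P₁V₁/(RT₁) = 299×43.4/(8.314×392) = 3.98 mol.
Polytropic n=1.55: T₂ = T₁(V₁/V₂)^(n−1) = 392×(0.226)^0.55 = 173 K; P₂ = P₁(V₁/V₂)^n = 29.9 kPa.
W = (P₁V₁−P₂V₂)/(n−1) = (299×43.4−29.9×192)/0.55 = 13200 J.
Work done on the gas = −W_by = -13200 J.

-13200 J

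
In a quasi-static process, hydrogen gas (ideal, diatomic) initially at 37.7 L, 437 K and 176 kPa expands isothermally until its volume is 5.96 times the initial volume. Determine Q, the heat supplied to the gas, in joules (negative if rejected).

11800 J

n = P₁V₁/(RT₁) = 176×37.7/(8.314×437) = 1.83 mol.
Isothermal: T stays 437 K; PV = const ⇒ V₂ = 225 L, P₂ = 29.5 kPa.
ΔU = 0 (ideal gas, T constant).
W = nRT ln(V₂/V₁) = 1.83×8.314×437×ln(5.96) = 11800 J.
Q = ΔU + W = 11800 J.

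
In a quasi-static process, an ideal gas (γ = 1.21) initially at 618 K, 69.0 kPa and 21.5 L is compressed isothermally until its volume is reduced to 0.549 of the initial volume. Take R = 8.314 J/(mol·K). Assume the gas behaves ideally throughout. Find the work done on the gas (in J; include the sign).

890 J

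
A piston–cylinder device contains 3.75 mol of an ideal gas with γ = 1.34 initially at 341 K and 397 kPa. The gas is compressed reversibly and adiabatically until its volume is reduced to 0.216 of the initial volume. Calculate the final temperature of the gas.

V₁ = nRT₁/P₁ = 3.75×8.314×341/397 = 26.8 L.
Adiabatic: TV^(γ−1) = const ⇒ T₂ = 341×(4.63)^0.340 = 574 K; PV^γ = const ⇒ P₂ = 3090 kPa.

574 K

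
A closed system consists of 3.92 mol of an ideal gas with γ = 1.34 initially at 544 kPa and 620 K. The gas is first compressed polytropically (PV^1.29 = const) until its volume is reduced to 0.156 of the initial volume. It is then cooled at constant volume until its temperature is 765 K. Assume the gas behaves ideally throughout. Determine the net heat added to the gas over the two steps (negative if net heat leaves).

V₁ = nRT₁/P₁ = 3.92×8.314×620/544 = 37.1 L.
Step 1 — Polytropic n=1.29: T₂ = T₁(V₁/V₂)^(n−1) = 620×(6.41)^0.29 = 1060 K; P₂ = P₁(V₁/V₂)^n = 5980 kPa.
W = (P₁V₁−P₂V₂)/(n−1) = (544×37.1−5980×5.79)/0.29 = -49700 J.
ΔU = nCvΔT = 3.92×24.5×(1060−620) = 42400 J.
Q = ΔU + W = -7320 J.
State after step 1: P = 5980 kPa, V = 5.79 L, T = 1060 K.
Step 2 — Isochoric: V stays 5.79 L; P/T = const ⇒ T₂ = 765 K, P₂ = 4300 kPa.
W = 0 (no volume change).
ΔU = nCvΔT = 3.92×24.5×(765−1060) = -28500 J.
Q = ΔU = -28500 J.
Net over both steps: W = -49700 J, Q = -35800 J, ΔU = 13900 J.

-35800 J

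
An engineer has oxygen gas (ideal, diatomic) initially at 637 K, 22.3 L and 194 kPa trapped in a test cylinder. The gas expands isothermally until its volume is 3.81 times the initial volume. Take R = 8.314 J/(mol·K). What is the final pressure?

Isothermal: T stays 637 K; PV = const ⇒ V₂ = 85.0 L, P₂ = 50.9 kPa.

50.9 kPa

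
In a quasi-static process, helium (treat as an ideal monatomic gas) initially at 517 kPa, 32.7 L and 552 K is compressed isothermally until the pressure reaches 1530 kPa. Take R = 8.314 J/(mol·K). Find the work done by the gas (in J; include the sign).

-18300 J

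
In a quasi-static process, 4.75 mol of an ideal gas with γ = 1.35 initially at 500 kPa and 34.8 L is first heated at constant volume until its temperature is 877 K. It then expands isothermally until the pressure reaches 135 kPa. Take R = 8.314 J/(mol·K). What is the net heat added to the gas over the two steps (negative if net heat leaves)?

118000 J

T₁ = P₁V₁/(nR) = 500×34.8/(4.75×8.314) = 441 K.
Step 1 — Isochoric: V stays 34.8 L; P/T = const ⇒ T₂ = 877 K, P₂ = 995 kPa.
W = 0 (no volume change).
ΔU = nCvΔT = 4.75×23.8×(877−441) = 49200 J.
Q = ΔU = 49200 J.
State after step 1: P = 995 kPa, V = 34.8 L, T = 877 K.
Step 2 — Isothermal: T stays 877 K; PV = const ⇒ V₂ = 257 L, P₂ = 135 kPa.
ΔU = 0 (ideal gas, T constant).
W = nRT ln(V₂/V₁) = 4.75×8.314×877×ln(7.37) = 69200 J.
Q = ΔU + W = 69200 J.
Net over both steps: W = 69200 J, Q = 118000 J, ΔU = 49200 J.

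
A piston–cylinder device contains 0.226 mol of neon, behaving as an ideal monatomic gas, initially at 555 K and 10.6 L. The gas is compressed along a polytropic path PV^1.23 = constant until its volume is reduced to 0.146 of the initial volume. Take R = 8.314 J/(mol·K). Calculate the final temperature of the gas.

P₁ = nRT₁/V₁ = 0.226×8.314×555/10.6 = 98.4 kPa.
Polytropic n=1.23: T₂ = T₁(V₁/V₂)^(n−1) = 555×(6.85)^0.23 = 864 K; P₂ = P₁(V₁/V₂)^n = 1050 kPa.

864 K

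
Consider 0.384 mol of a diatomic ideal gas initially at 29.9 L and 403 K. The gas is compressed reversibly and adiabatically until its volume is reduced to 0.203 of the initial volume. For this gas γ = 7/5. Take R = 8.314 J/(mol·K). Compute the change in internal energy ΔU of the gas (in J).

P₁ = nRT₁/V₁ = 0.384×8.314×403/29.9 = 43.0 kPa.
Adiabatic: TV^(γ−1) = const ⇒ T₂ = 403×(4.93)^0.400 = 763 K; PV^γ = const ⇒ P₂ = 401 kPa.
For an ideal gas ΔU = nCvΔT with Cv = (5/2)R = 20.8 J/(mol·K).
ΔU = 0.384×20.8×(763−403) = 2870 J.

2870 J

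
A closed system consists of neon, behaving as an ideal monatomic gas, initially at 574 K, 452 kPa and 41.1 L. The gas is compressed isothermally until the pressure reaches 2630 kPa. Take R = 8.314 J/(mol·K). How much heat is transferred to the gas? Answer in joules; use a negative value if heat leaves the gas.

-32700 J

n = P₁V₁/(RT₁) = 452×41.1/(8.314×574) = 3.89 mol.
Isothermal: T stays 574 K; PV = const ⇒ V₂ = 7.06 L, P₂ = 2630 kPa.
ΔU = 0 (ideal gas, T constant).
W = nRT ln(V₂/V₁) = 3.89×8.314×574×ln(0.172) = -32700 J.
Q = ΔU + W = -32700 J.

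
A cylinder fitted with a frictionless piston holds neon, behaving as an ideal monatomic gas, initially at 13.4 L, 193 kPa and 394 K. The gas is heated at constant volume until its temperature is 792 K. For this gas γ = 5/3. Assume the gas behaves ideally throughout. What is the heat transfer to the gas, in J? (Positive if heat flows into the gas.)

3920 J

n = P₁V₁/(RT₁) = 193×13.4/(8.314×394) = 0.790 mol.
Isochoric: V stays 13.4 L; P/T = const ⇒ T₂ = 792 K, P₂ = 388 kPa.
W = 0 (no volume change).
ΔU = nCvΔT = 0.790×12.5×(792−394) = 3920 J.
Q = ΔU = 3920 J.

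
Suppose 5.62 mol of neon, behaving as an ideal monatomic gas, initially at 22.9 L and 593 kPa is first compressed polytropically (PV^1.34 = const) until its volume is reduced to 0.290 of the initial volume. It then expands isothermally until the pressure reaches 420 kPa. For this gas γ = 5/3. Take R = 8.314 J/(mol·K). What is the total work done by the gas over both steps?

20500 J

T₁ = P₁V₁/(nR) = 593×22.9/(5.62×8.314) = 291 K.
Step 1 — Polytropic n=1.34: T₂ = T₁(V₁/V₂)^(n−1) = 291×(3.45)^0.34 = 443 K; P₂ = P₁(V₁/V₂)^n = 3110 kPa.
W = (P₁V₁−P₂V₂)/(n−1) = (593×22.9−3110×6.64)/0.34 = -20900 J.
ΔU = nCvΔT = 5.62×12.5×(443−291) = 10700 J.
Q = ΔU + W = -10200 J.
State after step 1: P = 3110 kPa, V = 6.64 L, T = 443 K.
Step 2 — Isothermal: T stays 443 K; PV = const ⇒ V₂ = 49.3 L, P₂ = 420 kPa.
ΔU = 0 (ideal gas, T constant).
W = nRT ln(V₂/V₁) = 5.62×8.314×443×ln(7.42) = 41400 J.
Q = ΔU + W = 41400 J.
Net over both steps: W = 20500 J, Q = 31200 J, ΔU = 10700 J.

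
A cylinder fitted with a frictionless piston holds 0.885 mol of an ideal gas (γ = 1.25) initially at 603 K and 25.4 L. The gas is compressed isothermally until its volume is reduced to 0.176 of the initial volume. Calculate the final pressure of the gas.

P₁ = nRT₁/V₁ = 0.885×8.314×603/25.4 = 175 kPa.
Isothermal: T stays 603 K; PV = const ⇒ V₂ = 4.47 L, P₂ = 992 kPa.

992 kPa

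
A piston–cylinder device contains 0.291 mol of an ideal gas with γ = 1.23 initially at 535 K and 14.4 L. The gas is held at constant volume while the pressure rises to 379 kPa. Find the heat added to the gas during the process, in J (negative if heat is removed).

P₁ = nRT₁/V₁ = 0.291×8.314×535/14.4 = 89.9 kPa.
Isochoric: V stays 14.4 L; P/T = const ⇒ T₂ = 2260 K, P₂ = 379 kPa.
W = 0 (no volume change).
ΔU = nCvΔT = 0.291×36.1×(2260−535) = 18100 J.
Q = ΔU = 18100 J.

18100 J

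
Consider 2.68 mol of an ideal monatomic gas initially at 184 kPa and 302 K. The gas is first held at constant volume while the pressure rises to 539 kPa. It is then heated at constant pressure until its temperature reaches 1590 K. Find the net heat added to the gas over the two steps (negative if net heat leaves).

V₁ = nRT₁/P₁ = 2.68×8.314×302/184 = 36.6 L.
Step 1 — Isochoric: V stays 36.6 L; P/T = const ⇒ T₂ = 885 K, P₂ = 539 kPa.
W = 0 (no volume change).
ΔU = nCvΔT = 2.68×12.5×(885−302) = 19500 J.
Q = ΔU = 19500 J.
State after step 1: P = 539 kPa, V = 36.6 L, T = 885 K.
Step 2 — Isobaric: P stays 539 kPa; V/T = const ⇒ T₂ = 1590 K, V₂ = 65.7 L.
W = PΔV = 539×(65.7−36.6) kPa·L = 15700 J.
ΔU = nCvΔT = 2.68×12.5×(1590−885) = 23600 J.
Q = ΔU + W = nCpΔT = 39300 J.
Net over both steps: W = 15700 J, Q = 58800 J, ΔU = 43000 J.

58800 J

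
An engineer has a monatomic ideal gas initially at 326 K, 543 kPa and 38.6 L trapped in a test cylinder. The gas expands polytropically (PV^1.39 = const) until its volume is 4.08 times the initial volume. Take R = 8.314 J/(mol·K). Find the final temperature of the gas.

188 K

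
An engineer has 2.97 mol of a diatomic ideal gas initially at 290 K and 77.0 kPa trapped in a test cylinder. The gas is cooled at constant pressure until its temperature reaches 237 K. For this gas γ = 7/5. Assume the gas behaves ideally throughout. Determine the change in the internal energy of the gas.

-3270 J

V₁ = nRT₁/P₁ = 2.97×8.314×290/77.0 = 93.0 L.
Isobaric: P stays 77.0 kPa; V/T = const ⇒ T₂ = 237 K, V₂ = 76.0 L.
For an ideal gas ΔU = nCvΔT with Cv = (5/2)R = 20.8 J/(mol·K).
ΔU = 2.97×20.8×(237−290) = -3270 J.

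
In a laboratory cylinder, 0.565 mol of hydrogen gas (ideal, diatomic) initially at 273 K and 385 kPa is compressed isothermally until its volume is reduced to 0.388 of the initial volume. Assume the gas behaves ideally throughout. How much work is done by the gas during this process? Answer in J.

V₁ = nRT₁/P₁ = 0.565×8.314×273/385 = 3.33 L.
Isothermal: T stays 273 K; PV = const ⇒ V₂ = 1.29 L, P₂ = 992 kPa.
W = nRT ln(V₂/V₁) = 0.565×8.314×273×ln(0.388) = -1210 J.

-1210 J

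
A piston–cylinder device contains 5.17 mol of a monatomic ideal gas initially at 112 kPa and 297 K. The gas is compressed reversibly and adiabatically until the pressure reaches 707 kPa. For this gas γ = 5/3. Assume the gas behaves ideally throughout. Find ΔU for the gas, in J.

20900 J

V₁ = nRT₁/P₁ = 5.17×8.314×297/112 = 114 L.
Adiabatic: T₂/T₁ = (P₂/P₁)^((γ−1)/γ) ⇒ T₂ = 297×(6.31)^0.400 = 621 K; V₂ = 37.7 L.
For an ideal gas ΔU = nCvΔT with Cv = (3/2)R = 12.5 J/(mol·K).
ΔU = 5.17×12.5×(621−297) = 20900 J.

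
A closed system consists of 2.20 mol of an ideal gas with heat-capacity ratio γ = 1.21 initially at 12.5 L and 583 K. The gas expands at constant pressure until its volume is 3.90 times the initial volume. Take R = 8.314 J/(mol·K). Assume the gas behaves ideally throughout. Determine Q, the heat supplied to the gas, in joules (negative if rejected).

178000 J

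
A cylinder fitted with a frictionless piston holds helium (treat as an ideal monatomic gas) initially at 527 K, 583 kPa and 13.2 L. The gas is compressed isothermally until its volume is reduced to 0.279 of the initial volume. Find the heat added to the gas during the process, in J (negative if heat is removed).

-9820 J

n = P₁V₁/(RT₁) = 583×13.2/(8.314×527) = 1.76 mol.
Isothermal: T stays 527 K; PV = const ⇒ V₂ = 3.68 L, P₂ = 2090 kPa.
ΔU = 0 (ideal gas, T constant).
W = nRT ln(V₂/V₁) = 1.76×8.314×527×ln(0.279) = -9820 J.
Q = ΔU + W = -9820 J.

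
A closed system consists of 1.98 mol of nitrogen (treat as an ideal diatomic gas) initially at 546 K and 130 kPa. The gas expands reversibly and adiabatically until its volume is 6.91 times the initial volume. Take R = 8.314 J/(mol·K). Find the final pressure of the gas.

V₁ = nRT₁/P₁ = 1.98×8.314×546/130 = 69.1 L.
Adiabatic: TV^(γ−1) = const ⇒ T₂ = 546×(0.145)^0.400 = 252 K; PV^γ = const ⇒ P₂ = 8.68 kPa.

8.68 kPa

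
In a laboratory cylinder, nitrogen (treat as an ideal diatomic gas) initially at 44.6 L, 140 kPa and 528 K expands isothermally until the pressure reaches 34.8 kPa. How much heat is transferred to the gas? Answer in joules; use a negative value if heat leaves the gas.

n = P₁V₁/(RT₁) = 140×44.6/(8.314×528) = 1.42 mol.
Isothermal: T stays 528 K; PV = const ⇒ V₂ = 179 L, P₂ = 34.8 kPa.
ΔU = 0 (ideal gas, T constant).
W = nRT ln(V₂/V₁) = 1.42×8.314×528×ln(4.02) = 8690 J.
Q = ΔU + W = 8690 J.

8690 J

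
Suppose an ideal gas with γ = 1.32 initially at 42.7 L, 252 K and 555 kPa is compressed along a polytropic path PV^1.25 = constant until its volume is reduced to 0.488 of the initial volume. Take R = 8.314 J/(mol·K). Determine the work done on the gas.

18600 J

n = P₁V₁/(RT₁) = 555×42.7/(8.314×252) = 11.3 mol.
Polytropic n=1.25: T₂ = T₁(V₁/V₂)^(n−1) = 252×(2.05)^0.25 = 302 K; P₂ = P₁(V₁/V₂)^n = 1360 kPa.
W = (P₁V₁−P₂V₂)/(n−1) = (555×42.7−1360×20.8)/0.25 = -18600 J.
Work done on the gas = −W_by = 18600 J.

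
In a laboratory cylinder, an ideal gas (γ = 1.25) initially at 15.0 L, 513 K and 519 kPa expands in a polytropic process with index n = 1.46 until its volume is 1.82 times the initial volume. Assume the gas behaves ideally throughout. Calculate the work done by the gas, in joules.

n = P₁V₁/(RT₁) = 519×15.0/(8.314×513) = 1.83 mol.
Polytropic n=1.46: T₂ = T₁(V₁/V₂)^(n−1) = 513×(0.549)^0.46 = 389 K; P₂ = P₁(V₁/V₂)^n = 217 kPa.
W = (P₁V₁−P₂V₂)/(n−1) = (519×15.0−217×27.3)/0.46 = 4070 J.

4070 J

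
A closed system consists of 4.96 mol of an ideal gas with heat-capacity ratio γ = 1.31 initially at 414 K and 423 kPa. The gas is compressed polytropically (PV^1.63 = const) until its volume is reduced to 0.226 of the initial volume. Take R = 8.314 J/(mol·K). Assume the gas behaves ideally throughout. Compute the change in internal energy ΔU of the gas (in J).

85500 J

V₁ = nRT₁/P₁ = 4.96×8.314×414/423 = 40.4 L.
Polytropic n=1.63: T₂ = T₁(V₁/V₂)^(n−1) = 414×(4.42)^0.63 = 1060 K; P₂ = P₁(V₁/V₂)^n = 4780 kPa.
For an ideal gas ΔU = nCvΔT with Cv = R/(γ−1) = 26.8 J/(mol·K).
ΔU = 4.96×26.8×(1060−414) = 85500 J.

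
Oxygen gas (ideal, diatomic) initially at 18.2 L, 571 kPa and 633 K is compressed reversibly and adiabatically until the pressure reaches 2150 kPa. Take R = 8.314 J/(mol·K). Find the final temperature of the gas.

925 K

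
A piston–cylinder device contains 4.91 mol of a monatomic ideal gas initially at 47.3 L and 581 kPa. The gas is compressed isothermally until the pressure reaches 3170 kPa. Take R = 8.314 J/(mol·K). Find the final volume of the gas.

T₁ = P₁V₁/(nR) = 581×47.3/(4.91×8.314) = 673 K.
Isothermal: T stays 673 K; PV = const ⇒ V₂ = 8.67 L, P₂ = 3170 kPa.

8.67 L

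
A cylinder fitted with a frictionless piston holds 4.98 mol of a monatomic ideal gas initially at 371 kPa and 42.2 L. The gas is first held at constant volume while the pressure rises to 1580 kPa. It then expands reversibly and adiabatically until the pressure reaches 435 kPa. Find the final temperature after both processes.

T₁ = P₁V₁/(nR) = 371×42.2/(4.98×8.314) = 378 K.
Step 1 — Isochoric: V stays 42.2 L; P/T = const ⇒ T₂ = 1610 K, P₂ = 1580 kPa.
W = 0 (no volume change).
ΔU = nCvΔT = 4.98×12.5×(1610−378) = 76500 J.
Q = ΔU = 76500 J.
State after step 1: P = 1580 kPa, V = 42.2 L, T = 1610 K.
Step 2 — Adiabatic: T₂/T₁ = (P₂/P₁)^((γ−1)/γ) ⇒ T₂ = 1610×(0.275)^0.400 = 961 K; V₂ = 91.5 L.
ΔU = nCvΔT = 4.98×12.5×(961−1610) = -40300 J.
Q = 0 for an adiabatic process, so W = −ΔU = 40300 J.
Net over both steps: W = 40300 J, Q = 76500 J, ΔU = 36200 J.

961 K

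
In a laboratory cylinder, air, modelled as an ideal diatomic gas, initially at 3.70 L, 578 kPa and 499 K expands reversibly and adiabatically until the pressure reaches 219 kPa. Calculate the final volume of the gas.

Adiabatic: T₂/T₁ = (P₂/P₁)^((γ−1)/γ) ⇒ T₂ = 499×(0.379)^0.286 = 378 K; V₂ = 7.40 L.

7.40 L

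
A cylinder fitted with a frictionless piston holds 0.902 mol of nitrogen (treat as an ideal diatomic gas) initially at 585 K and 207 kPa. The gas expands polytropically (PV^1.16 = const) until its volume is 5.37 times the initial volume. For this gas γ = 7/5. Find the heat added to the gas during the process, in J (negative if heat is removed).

3880 J

V₁ = nRT₁/P₁ = 0.902×8.314×585/207 = 21.2 L.
Polytropic n=1.16: T₂ = T₁(V₁/V₂)^(n−1) = 585×(0.186)^0.16 = 447 K; P₂ = P₁(V₁/V₂)^n = 29.5 kPa.
W = (P₁V₁−P₂V₂)/(n−1) = (207×21.2−29.5×114)/0.16 = 6470 J.
ΔU = nCvΔT = 0.902×20.8×(447−585) = -2590 J.
Q = ΔU + W = 3880 J.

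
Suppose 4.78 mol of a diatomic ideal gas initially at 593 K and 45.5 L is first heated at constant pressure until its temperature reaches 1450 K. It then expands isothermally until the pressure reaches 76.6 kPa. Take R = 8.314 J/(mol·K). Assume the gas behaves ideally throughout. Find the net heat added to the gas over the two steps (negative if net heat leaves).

229000 J

P₁ = nRT₁/V₁ = 4.78×8.314×593/45.5 = 518 kPa.
Step 1 — Isobaric: P stays 518 kPa; V/T = const ⇒ T₂ = 1450 K, V₂ = 111 L.
W = PΔV = 518×(111−45.5) kPa·L = 34100 J.
ΔU = nCvΔT = 4.78×20.8×(1450−593) = 85100 J.
Q = ΔU + W = nCpΔT = 119000 J.
State after step 1: P = 518 kPa, V = 111 L, T = 1450 K.
Step 2 — Isothermal: T stays 1450 K; PV = const ⇒ V₂ = 752 L, P₂ = 76.6 kPa.
ΔU = 0 (ideal gas, T constant).
W = nRT ln(V₂/V₁) = 4.78×8.314×1450×ln(6.76) = 110000 J.
Q = ΔU + W = 110000 J.
Net over both steps: W = 144000 J, Q = 229000 J, ΔU = 85100 J.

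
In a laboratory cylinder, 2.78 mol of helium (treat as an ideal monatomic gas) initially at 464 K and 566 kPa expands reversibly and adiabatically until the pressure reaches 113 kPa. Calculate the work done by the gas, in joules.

7640 J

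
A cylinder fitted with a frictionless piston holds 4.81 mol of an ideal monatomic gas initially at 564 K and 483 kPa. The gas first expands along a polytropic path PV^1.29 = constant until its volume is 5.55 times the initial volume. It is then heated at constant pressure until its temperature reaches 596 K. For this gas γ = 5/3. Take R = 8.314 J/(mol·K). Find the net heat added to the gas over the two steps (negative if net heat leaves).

V₁ = nRT₁/P₁ = 4.81×8.314×564/483 = 46.7 L.
Step 1 — Polytropic n=1.29: T₂ = T₁(V₁/V₂)^(n−1) = 564×(0.180)^0.29 = 343 K; P₂ = P₁(V₁/V₂)^n = 52.9 kPa.
W = (P₁V₁−P₂V₂)/(n−1) = (483×46.7−52.9×259)/0.29 = 30500 J.
ΔU = nCvΔT = 4.81×12.5×(343−564) = -13300 J.
Q = ΔU + W = 17200 J.
State after step 1: P = 52.9 kPa, V = 259 L, T = 343 K.
Step 2 — Isobaric: P stays 52.9 kPa; V/T = const ⇒ T₂ = 596 K, V₂ = 450 L.
W = PΔV = 52.9×(450−259) kPa·L = 10100 J.
ΔU = nCvΔT = 4.81×12.5×(596−343) = 15200 J.
Q = ΔU + W = nCpΔT = 25300 J.
Net over both steps: W = 40600 J, Q = 42500 J, ΔU = 1920 J.

42500 J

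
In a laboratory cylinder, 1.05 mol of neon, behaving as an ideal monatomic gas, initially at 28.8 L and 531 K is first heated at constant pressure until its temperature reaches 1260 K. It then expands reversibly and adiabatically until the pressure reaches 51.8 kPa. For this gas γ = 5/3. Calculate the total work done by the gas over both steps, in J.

P₁ = nRT₁/V₁ = 1.05×8.314×531/28.8 = 161 kPa.
Step 1 — Isobaric: P stays 161 kPa; V/T = const ⇒ T₂ = 1260 K, V₂ = 68.3 L.
W = PΔV = 161×(68.3−28.8) kPa·L = 6360 J.
ΔU = nCvΔT = 1.05×12.5×(1260−531) = 9550 J.
Q = ΔU + W = nCpΔT = 15900 J.
State after step 1: P = 161 kPa, V = 68.3 L, T = 1260 K.
Step 2 — Adiabatic: T₂/T₁ = (P₂/P₁)^((γ−1)/γ) ⇒ T₂ = 1260×(0.322)^0.400 = 801 K; V₂ = 135 L.
ΔU = nCvΔT = 1.05×12.5×(801−1260) = -6020 J.
Q = 0 for an adiabatic process, so W = −ΔU = 6020 J.
Net over both steps: W = 12400 J, Q = 15900 J, ΔU = 3530 J.

12400 J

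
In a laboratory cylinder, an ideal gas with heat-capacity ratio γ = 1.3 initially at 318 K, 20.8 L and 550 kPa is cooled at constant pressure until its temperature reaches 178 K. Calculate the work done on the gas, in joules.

5040 J

n = P₁V₁/(RT₁) = 550×20.8/(8.314×318) = 4.33 mol.
Isobaric: P stays 550 kPa; V/T = const ⇒ T₂ = 178 K, V₂ = 11.6 L.
W = PΔV = 550×(11.6−20.8) kPa·L = -5040 J.
Work done on the gas = −W_by = 5040 J.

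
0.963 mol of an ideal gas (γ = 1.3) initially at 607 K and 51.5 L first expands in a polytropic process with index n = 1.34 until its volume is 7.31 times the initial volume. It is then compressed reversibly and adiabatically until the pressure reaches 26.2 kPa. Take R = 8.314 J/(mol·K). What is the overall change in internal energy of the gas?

-4860 J

P₁ = nRT₁/V₁ = 0.963×8.314×607/51.5 = 94.4 kPa.
Step 1 — Polytropic n=1.34: T₂ = T₁(V₁/V₂)^(n−1) = 607×(0.137)^0.34 = 309 K; P₂ = P₁(V₁/V₂)^n = 6.56 kPa.
W = (P₁V₁−P₂V₂)/(n−1) = (94.4×51.5−6.56×376)/0.34 = 7030 J.
ΔU = nCvΔT = 0.963×27.7×(309−607) = -7960 J.
Q = ΔU + W = -937 J.
State after step 1: P = 6.56 kPa, V = 376 L, T = 309 K.
Step 2 — Adiabatic: T₂/T₁ = (P₂/P₁)^((γ−1)/γ) ⇒ T₂ = 309×(3.99)^0.231 = 425 K; V₂ = 130 L.
ΔU = nCvΔT = 0.963×27.7×(425−309) = 3100 J.
Q = 0 for an adiabatic process, so W = −ΔU = -3100 J.
Net over both steps: W = 3930 J, Q = -937 J, ΔU = -4860 J.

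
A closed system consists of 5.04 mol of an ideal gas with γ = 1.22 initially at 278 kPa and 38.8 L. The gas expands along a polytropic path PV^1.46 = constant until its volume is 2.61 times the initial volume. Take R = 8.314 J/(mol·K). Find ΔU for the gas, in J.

T₁ = P₁V₁/(nR) = 278×38.8/(5.04×8.314) = 257 K.
Polytropic n=1.46: T₂ = T₁(V₁/V₂)^(n−1) = 257×(0.383)^0.46 = 166 K; P₂ = P₁(V₁/V₂)^n = 68.5 kPa.
For an ideal gas ΔU = nCvΔT with Cv = R/(γ−1) = 37.8 J/(mol·K).
ΔU = 5.04×37.8×(166−257) = -17500 J.

-17500 J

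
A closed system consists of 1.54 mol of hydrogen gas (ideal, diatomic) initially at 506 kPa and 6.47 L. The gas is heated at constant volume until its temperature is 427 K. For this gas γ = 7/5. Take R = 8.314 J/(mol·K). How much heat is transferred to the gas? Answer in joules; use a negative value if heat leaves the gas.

5480 J

T₁ = P₁V₁/(nR) = 506×6.47/(1.54×8.314) = 256 K.
Isochoric: V stays 6.47 L; P/T = const ⇒ T₂ = 427 K, P₂ = 845 kPa.
W = 0 (no volume change).
ΔU = nCvΔT = 1.54×20.8×(427−256) = 5480 J.
Q = ΔU = 5480 J.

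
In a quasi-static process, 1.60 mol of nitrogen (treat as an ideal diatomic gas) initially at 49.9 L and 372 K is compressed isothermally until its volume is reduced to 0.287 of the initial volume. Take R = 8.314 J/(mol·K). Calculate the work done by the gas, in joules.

P₁ = nRT₁/V₁ = 1.60×8.314×372/49.9 = 99.2 kPa.
Isothermal: T stays 372 K; PV = const ⇒ V₂ = 14.3 L, P₂ = 346 kPa.
W = nRT ln(V₂/V₁) = 1.60×8.314×372×ln(0.287) = -6180 J.

-6180 J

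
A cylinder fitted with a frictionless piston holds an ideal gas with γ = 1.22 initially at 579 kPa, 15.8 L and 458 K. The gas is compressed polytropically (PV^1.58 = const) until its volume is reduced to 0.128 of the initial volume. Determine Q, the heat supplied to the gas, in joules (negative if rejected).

n = P₁V₁/(RT₁) = 579×15.8/(8.314×458) = 2.40 mol.
Polytropic n=1.58: T₂ = T₁(V₁/V₂)^(n−1) = 458×(7.81)^0.58 = 1510 K; P₂ = P₁(V₁/V₂)^n = 14900 kPa.
W = (P₁V₁−P₂V₂)/(n−1) = (579×15.8−14900×2.02)/0.58 = -36200 J.
ΔU = nCvΔT = 2.40×37.8×(1510−458) = 95400 J.
Q = ΔU + W = 59200 J.

59200 J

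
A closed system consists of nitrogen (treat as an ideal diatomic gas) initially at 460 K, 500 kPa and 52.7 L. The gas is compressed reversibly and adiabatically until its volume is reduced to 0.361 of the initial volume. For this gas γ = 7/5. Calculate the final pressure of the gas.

Adiabatic: TV^(γ−1) = const ⇒ T₂ = 460×(2.77)^0.400 = 691 K; PV^γ = const ⇒ P₂ = 2080 kPa.

2080 kPa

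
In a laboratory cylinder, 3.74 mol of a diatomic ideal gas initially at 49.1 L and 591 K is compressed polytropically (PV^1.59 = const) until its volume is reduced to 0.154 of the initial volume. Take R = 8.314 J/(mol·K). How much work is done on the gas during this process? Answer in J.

62800 J

P₁ = nRT₁/V₁ = 3.74×8.314×591/49.1 = 374 kPa.
Polytropic n=1.59: T₂ = T₁(V₁/V₂)^(n−1) = 591×(6.49)^0.59 = 1780 K; P₂ = P₁(V₁/V₂)^n = 7330 kPa.
W = (P₁V₁−P₂V₂)/(n−1) = (374×49.1−7330×7.56)/0.59 = -62800 J.
Work done on the gas = −W_by = 62800 J.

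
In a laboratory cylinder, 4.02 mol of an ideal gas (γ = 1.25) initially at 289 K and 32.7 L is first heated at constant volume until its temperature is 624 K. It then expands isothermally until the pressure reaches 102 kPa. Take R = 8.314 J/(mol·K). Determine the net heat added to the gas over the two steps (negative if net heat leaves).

83000 J

P₁ = nRT₁/V₁ = 4.02×8.314×289/32.7 = 295 kPa.
Step 1 — Isochoric: V stays 32.7 L; P/T = const ⇒ T₂ = 624 K, P₂ = 638 kPa.
W = 0 (no volume change).
ΔU = nCvΔT = 4.02×33.3×(624−289) = 44800 J.
Q = ΔU = 44800 J.
State after step 1: P = 638 kPa, V = 32.7 L, T = 624 K.
Step 2 — Isothermal: T stays 624 K; PV = const ⇒ V₂ = 204 L, P₂ = 102 kPa.
ΔU = 0 (ideal gas, T constant).
W = nRT ln(V₂/V₁) = 4.02×8.314×624×ln(6.25) = 38200 J.
Q = ΔU + W = 38200 J.
Net over both steps: W = 38200 J, Q = 83000 J, ΔU = 44800 J.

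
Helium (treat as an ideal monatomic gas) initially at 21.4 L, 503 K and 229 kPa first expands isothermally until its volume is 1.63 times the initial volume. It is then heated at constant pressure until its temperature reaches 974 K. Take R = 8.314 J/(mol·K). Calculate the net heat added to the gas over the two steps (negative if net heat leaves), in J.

n = P₁V₁/(RT₁) = 229×21.4/(8.314×503) = 1.17 mol.
Step 1 — Isothermal: T stays 503 K; PV = const ⇒ V₂ = 34.9 L, P₂ = 140 kPa.
ΔU = 0 (ideal gas, T constant).
W = nRT ln(V₂/V₁) = 1.17×8.314×503×ln(1.63) = 2390 J.
Q = ΔU + W = 2390 J.
State after step 1: P = 140 kPa, V = 34.9 L, T = 503 K.
Step 2 — Isobaric: P stays 140 kPa; V/T = const ⇒ T₂ = 974 K, V₂ = 67.5 L.
W = PΔV = 140×(67.5−34.9) kPa·L = 4590 J.
ΔU = nCvΔT = 1.17×12.5×(974−503) = 6880 J.
Q = ΔU + W = nCpΔT = 11500 J.
Net over both steps: W = 6980 J, Q = 13900 J, ΔU = 6880 J.

13900 J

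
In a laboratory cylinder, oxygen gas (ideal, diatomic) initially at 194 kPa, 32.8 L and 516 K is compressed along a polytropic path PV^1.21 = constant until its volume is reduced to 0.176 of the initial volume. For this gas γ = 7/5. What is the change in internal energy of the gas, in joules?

7000 J

n = P₁V₁/(RT₁) = 194×32.8/(8.314×516) = 1.48 mol.
Polytropic n=1.21: T₂ = T₁(V₁/V₂)^(n−1) = 516×(5.68)^0.21 = 743 K; P₂ = P₁(V₁/V₂)^n = 1590 kPa.
For an ideal gas ΔU = nCvΔT with Cv = (5/2)R = 20.8 J/(mol·K).
ΔU = 1.48×20.8×(743−516) = 7000 J.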